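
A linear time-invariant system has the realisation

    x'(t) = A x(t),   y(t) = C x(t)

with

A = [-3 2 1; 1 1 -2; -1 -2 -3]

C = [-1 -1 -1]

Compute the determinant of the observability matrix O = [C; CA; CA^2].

CA = [[3, -1, 4]]
CA^2 = [[-14, -3, -7]]
Observability matrix O = [C; CA; CA^2] = [[-1, -1, -1], [3, -1, 4], [-14, -3, -7]]
Expanding along the first row, det(O) = (-1)·((-1)·(-7) - 4·(-3)) - (-1)·(3·(-7) - 4·(-14)) + (-1)·(3·(-3) - (-1)·(-14)) = (-1)·19 - (-1)·35 + (-1)·(-23) = 39
Since det(O) ≠ 0, rank(O) = 3 and the system is completely observable.

39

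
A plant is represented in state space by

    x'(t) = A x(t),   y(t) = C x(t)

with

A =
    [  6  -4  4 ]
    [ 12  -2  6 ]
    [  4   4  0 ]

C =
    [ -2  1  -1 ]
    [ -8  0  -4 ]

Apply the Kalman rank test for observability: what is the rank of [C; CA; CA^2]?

CA = [[-4, 2, -2], [-64, 16, -32]]
CA^2 = [[-8, 4, -4], [-320, 96, -160]]
Observability matrix O = [C; CA; CA^2] = [[-2, 1, -1], [-8, 0, -4], [-4, 2, -2], [-64, 16, -32], [-8, 4, -4], [-320, 96, -160]]
The columns c1, c2, c3 of O are linearly dependent: -c1 + 2·c3 = 0 (check each entry), so rank(O) ≤ 2.
The 2×2 minor from rows 1, 2, columns 1, 2 is (-2)·0 - 1·(-8) = 0 - (-8) = 8 ≠ 0, so rank(O) = 2.
rank(O) = 2 < n = 3, so the pair (A, C) is not completely observable.

2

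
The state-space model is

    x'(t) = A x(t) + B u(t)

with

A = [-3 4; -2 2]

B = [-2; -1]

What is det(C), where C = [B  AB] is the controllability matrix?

-2

AB = [[2], [2]]
Controllability matrix C = [B  AB] = [[-2, 2], [-1, 2]]
det(C) = (-2)·2 - 2·(-1) = -4 - (-2) = -2
Since det(C) ≠ 0, rank(C) = 2 and the system is completely controllable.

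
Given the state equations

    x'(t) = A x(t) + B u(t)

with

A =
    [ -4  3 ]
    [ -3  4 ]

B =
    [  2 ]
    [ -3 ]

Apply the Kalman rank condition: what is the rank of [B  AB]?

AB = [[-17], [-18]]
Controllability matrix C = [B  AB] = [[2, -17], [-3, -18]]
det(C) = 2·(-18) - (-17)·(-3) = -36 - 51 = -87 ≠ 0, so rank(C) = 2.
rank(C) = 2 = n, so the pair (A, B) is completely controllable.

2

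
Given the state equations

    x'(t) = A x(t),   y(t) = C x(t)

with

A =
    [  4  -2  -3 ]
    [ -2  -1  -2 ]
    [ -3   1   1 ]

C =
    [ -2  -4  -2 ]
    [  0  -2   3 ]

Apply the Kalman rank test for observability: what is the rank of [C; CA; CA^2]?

3

CA = [[6, 6, 12], [-5, 5, 7]]
CA^2 = [[-24, -6, -18], [-51, 12, 12]]
Observability matrix O = [C; CA; CA^2] = [[-2, -4, -2], [0, -2, 3], [6, 6, 12], [-5, 5, 7], [-24, -6, -18], [-51, 12, 12]]
Take the 3×3 submatrix of O formed by rows 1, 2, 3: [[-2, -4, -2], [0, -2, 3], [6, 6, 12]]. Its determinant is (-2)·((-2)·12 - 3·6) - (-4)·(0·12 - 3·6) + (-2)·(0·6 - (-2)·6) = (-2)·(-42) - (-4)·(-18) + (-2)·12 = -12 ≠ 0.
So rank(O) ≥ 3; since O has 3 columns, rank(O) = 3.
rank(O) = 3 = n, so the pair (A, C) is completely observable.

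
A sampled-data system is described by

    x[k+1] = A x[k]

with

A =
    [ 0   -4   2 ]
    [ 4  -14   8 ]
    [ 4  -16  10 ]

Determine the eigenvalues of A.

det(zI - A) = z^3 - (tr A)z^2 + (M11 + M22 + M33)z - det A, where Mii is the 2×2 principal minor of A obtained by deleting row i and column i.
tr A = 0 + (-14) + 10 = -4; M11 = (-14)·10 - 8·(-16) = -140 - (-128) = -12; M22 = 0·10 - 2·4 = 0 - 8 = -8; M33 = 0·(-14) - (-4)·4 = 0 - (-16) = 16; sum of minors = -4.
det A = 0·((-14)·10 - 8·(-16)) - (-4)·(4·10 - 8·4) + 2·(4·(-16) - (-14)·4) = 0·(-12) - (-4)·8 + 2·(-8) = 16.
So p(z) = det(zI - A) = z^3 + 4z^2 - 4z - 16.
Rational-root test: any integer root divides -16. Testing small divisors, z = -2 works: p(-2) = -8 + 16 + 8 + (-16) = 0, so (z + 2) is a factor.
Dividing, p(z) = (z + 2)(z^2 + 2z - 8).
Factor z^2 + 2z - 8: two numbers with sum -2 and product -8 are 2 and -4, so z^2 + 2z - 8 = (z - 2)(z + 4).
Hence p(z) = (z - 2) (z + 2) (z + 4), with roots -4, -2, 2.

-4, -2, 2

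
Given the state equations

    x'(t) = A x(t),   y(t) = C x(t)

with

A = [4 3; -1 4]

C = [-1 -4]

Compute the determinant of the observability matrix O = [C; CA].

19

CA = [[0, -19]]
Observability matrix O = [C; CA] = [[-1, -4], [0, -19]]
det(O) = (-1)·(-19) - (-4)·0 = 19 - 0 = 19
Since det(O) ≠ 0, rank(O) = 2 and the system is completely observable.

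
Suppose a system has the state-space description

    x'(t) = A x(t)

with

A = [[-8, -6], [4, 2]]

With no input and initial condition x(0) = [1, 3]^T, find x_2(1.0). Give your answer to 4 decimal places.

1.3422

det(sI - A) = s^2 - (tr A)s + det A, with tr A = (-8) + 2 = -6 and det A = (-8)·2 - (-6)·4 = -16 - (-24) = 8.
So p(s) = det(sI - A) = s^2 + 6s + 8.
Factor s^2 + 6s + 8: two numbers with sum -6 and product 8 are -2 and -4, so s^2 + 6s + 8 = (s + 2)(s + 4).
Hence p(s) = (s + 2) (s + 4), with roots -4, -2.
The eigenvalues -4, -2 are distinct and real, so A is diagonalisable and x(t) = e^{At} x(0) = V diag(e^{λ_i t}) V^{-1} x(0), where the columns of V are the eigenvectors.
λ = -4: A - (-4)I = [[-4, -6], [4, 6]]. Row 1 gives (-4)·v1 + (-6)·v2 = 0, so take v_1 = [-3, 2]^T.
λ = -2: A - (-2)I = [[-6, -6], [4, 4]]. Row 1 gives (-6)·v1 + (-6)·v2 = 0, so take v_2 = [-1, 1]^T.
V = [v_1 v_2] = [[-3, -1], [2, 1]] has det V = -1, so V^{-1} = adj(V)/det V = [[-1, -1], [2, 3]].
Modal coordinates z(0) = V^{-1} x(0): (-1)·1 + (-1)·3 = -4; 2·1 + 3·3 = 11; so z(0) = [-4, 11]^T.
x_2(t) = Σ_i (v_i)_2 · z_i(0) · e^{λ_i t} (row 2 of V times the modal terms).
x_2(1.0) = 2·(-4)·e^{-4·1.0} + 1·11·e^{-2·1.0} = (-8)·0.018316 + 11·0.135335 = 1.3422.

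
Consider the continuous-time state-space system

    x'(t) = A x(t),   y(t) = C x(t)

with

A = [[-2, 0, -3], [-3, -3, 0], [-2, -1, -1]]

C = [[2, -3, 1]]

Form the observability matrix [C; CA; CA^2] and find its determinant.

CA = [[3, 8, -7]]
CA^2 = [[-16, -17, -2]]
Observability matrix O = [C; CA; CA^2] = [[2, -3, 1], [3, 8, -7], [-16, -17, -2]]
Expanding along the first row, det(O) = 2·(8·(-2) - (-7)·(-17)) - (-3)·(3·(-2) - (-7)·(-16)) + 1·(3·(-17) - 8·(-16)) = 2·(-135) - (-3)·(-118) + 1·77 = -547
Since det(O) ≠ 0, rank(O) = 3 and the system is completely observable.

-547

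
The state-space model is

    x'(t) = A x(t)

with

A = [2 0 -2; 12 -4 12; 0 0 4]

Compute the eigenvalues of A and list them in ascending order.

-4, 2, 4

det(sI - A) = s^3 - (tr A)s^2 + (M11 + M22 + M33)s - det A, where Mii is the 2×2 principal minor of A obtained by deleting row i and column i.
tr A = 2 + (-4) + 4 = 2; M11 = (-4)·4 - 12·0 = -16 - 0 = -16; M22 = 2·4 - (-2)·0 = 8 - 0 = 8; M33 = 2·(-4) - 0·12 = -8 - 0 = -8; sum of minors = -16.
det A = 2·((-4)·4 - 12·0) - 0·(12·4 - 12·0) + (-2)·(12·0 - (-4)·0) = 2·(-16) - 0·48 + (-2)·0 = -32.
So p(s) = det(sI - A) = s^3 - 2s^2 - 16s + 32.
Rational-root test: any integer root divides 32. Testing small divisors, s = 2 works: p(2) = 8 + (-8) + (-32) + 32 = 0, so (s - 2) is a factor.
Dividing, p(s) = (s - 2)(s^2 - 16).
Factor s^2 - 16: two numbers with sum 0 and product -16 are 4 and -4, so s^2 - 16 = (s - 4)(s + 4).
Hence p(s) = (s - 4) (s - 2) (s + 4), with roots -4, 2, 4.
At least one eigenvalue has non-negative real part, so the system is not asymptotically stable.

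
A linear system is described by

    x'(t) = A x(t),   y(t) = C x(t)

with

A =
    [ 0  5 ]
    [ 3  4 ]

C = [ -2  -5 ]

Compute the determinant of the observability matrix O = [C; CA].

-15

CA = [[-15, -30]]
Observability matrix O = [C; CA] = [[-2, -5], [-15, -30]]
det(O) = (-2)·(-30) - (-5)·(-15) = 60 - 75 = -15
Since det(O) ≠ 0, rank(O) = 2 and the system is completely observable.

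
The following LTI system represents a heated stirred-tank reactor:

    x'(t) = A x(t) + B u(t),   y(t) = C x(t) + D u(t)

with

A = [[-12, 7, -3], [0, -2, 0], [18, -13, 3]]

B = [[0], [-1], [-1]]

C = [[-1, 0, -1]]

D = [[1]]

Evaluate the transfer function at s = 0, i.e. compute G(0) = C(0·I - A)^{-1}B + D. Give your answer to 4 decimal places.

G(0) = C(-A)^{-1}B + D = -C A^{-1} B + D.
det A = -36, so A^{-1} = (1/-36)·adj(A) = [[1/6, -1/2, 1/6], [0, -1/2, 0], [-1, 5/6, -2/3]]
A^{-1} B = [1/3, 1/2, -1/6]^T
C A^{-1} B = -1/6
G(0) = D - C A^{-1} B = 1 - (-1/6) = 7/6 ≈ 1.1667

1.1667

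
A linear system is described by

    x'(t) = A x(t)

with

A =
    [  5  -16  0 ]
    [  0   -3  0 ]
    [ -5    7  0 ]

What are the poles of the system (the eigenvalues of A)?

-3, 0, 5

det(sI - A) = s^3 - (tr A)s^2 + (M11 + M22 + M33)s - det A, where Mii is the 2×2 principal minor of A obtained by deleting row i and column i.
tr A = 5 + (-3) + 0 = 2; M11 = (-3)·0 - 0·7 = 0 - 0 = 0; M22 = 5·0 - 0·(-5) = 0 - 0 = 0; M33 = 5·(-3) - (-16)·0 = -15 - 0 = -15; sum of minors = -15.
det A = 5·((-3)·0 - 0·7) - (-16)·(0·0 - 0·(-5)) + 0·(0·7 - (-3)·(-5)) = 5·0 - (-16)·0 + 0·(-15) = 0.
So p(s) = det(sI - A) = s^3 - 2s^2 - 15s.
The constant term is 0, so p(s) = s(s^2 - 2s - 15).
Factor s^2 - 2s - 15: two numbers with sum 2 and product -15 are 5 and -3, so s^2 - 2s - 15 = (s - 5)(s + 3).
Hence p(s) = s (s - 5) (s + 3), with roots -3, 0, 5.
At least one eigenvalue has non-negative real part, so the system is not asymptotically stable.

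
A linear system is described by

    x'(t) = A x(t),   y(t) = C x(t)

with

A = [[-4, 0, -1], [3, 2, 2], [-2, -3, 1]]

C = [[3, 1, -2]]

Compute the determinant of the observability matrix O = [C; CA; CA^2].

1647

CA = [[-5, 8, -3]]
CA^2 = [[50, 25, 18]]
Observability matrix O = [C; CA; CA^2] = [[3, 1, -2], [-5, 8, -3], [50, 25, 18]]
Expanding along the first row, det(O) = 3·(8·18 - (-3)·25) - 1·((-5)·18 - (-3)·50) + (-2)·((-5)·25 - 8·50) = 3·219 - 1·60 + (-2)·(-525) = 1647
Since det(O) ≠ 0, rank(O) = 3 and the system is completely observable.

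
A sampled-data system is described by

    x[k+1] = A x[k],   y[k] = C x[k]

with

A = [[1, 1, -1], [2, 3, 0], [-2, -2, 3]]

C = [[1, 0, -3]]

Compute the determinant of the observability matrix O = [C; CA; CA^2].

CA = [[7, 7, -10]]
CA^2 = [[41, 48, -37]]
Observability matrix O = [C; CA; CA^2] = [[1, 0, -3], [7, 7, -10], [41, 48, -37]]
Expanding along the first row, det(O) = 1·(7·(-37) - (-10)·48) - 0·(7·(-37) - (-10)·41) + (-3)·(7·48 - 7·41) = 1·221 - 0·151 + (-3)·49 = 74
Since det(O) ≠ 0, rank(O) = 3 and the system is completely observable.

74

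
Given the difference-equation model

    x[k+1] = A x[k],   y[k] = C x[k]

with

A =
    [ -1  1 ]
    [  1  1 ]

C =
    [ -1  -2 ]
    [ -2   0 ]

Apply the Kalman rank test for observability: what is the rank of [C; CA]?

2

CA = [[-1, -3], [2, -2]]
Observability matrix O = [C; CA] = [[-1, -2], [-2, 0], [-1, -3], [2, -2]]
Take the 2×2 submatrix of O formed by rows 1, 2: [[-1, -2], [-2, 0]]. Its determinant is (-1)·0 - (-2)·(-2) = 0 - 4 = -4 ≠ 0.
So rank(O) ≥ 2; since O has 2 columns, rank(O) = 2.
rank(O) = 2 = n, so the pair (A, C) is completely observable.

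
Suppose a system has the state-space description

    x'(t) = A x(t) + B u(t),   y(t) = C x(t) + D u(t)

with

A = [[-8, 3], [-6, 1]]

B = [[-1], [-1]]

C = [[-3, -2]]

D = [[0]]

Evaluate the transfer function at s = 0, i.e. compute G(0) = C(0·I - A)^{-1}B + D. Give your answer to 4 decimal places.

1.0000

G(0) = C(-A)^{-1}B + D = -C A^{-1} B + D.
det A = 10, so A^{-1} = (1/10)·adj(A) = [[1/10, -3/10], [3/5, -4/5]]
A^{-1} B = [1/5, 1/5]^T
C A^{-1} B = -1
G(0) = D - C A^{-1} B = 0 - (-1) = 1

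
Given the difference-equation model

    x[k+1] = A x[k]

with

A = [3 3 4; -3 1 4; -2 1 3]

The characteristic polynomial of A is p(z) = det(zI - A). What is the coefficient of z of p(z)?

Expand det(zI - A) for the 3×3 matrix.
p(z) = z^3 - 7z^2 + 28z + 4.
(Check: constant term = det(-A) = (-1)^3 det A = 4; coefficient of z^2 = -tr A = -7.)
The coefficient of z is 28.

28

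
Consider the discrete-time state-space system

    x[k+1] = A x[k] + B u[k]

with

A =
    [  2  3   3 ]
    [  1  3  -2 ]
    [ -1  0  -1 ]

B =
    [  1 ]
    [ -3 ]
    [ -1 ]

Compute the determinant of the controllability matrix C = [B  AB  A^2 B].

AB = [[-10], [-6], [0]]
A^2B = [[-38], [-28], [10]]
Controllability matrix C = [B  AB  A^2B] = [[1, -10, -38], [-3, -6, -28], [-1, 0, 10]]
Expanding along the first row, det(C) = 1·((-6)·10 - (-28)·0) - (-10)·((-3)·10 - (-28)·(-1)) + (-38)·((-3)·0 - (-6)·(-1)) = 1·(-60) - (-10)·(-58) + (-38)·(-6) = -412
Since det(C) ≠ 0, rank(C) = 3 and the system is completely controllable.

-412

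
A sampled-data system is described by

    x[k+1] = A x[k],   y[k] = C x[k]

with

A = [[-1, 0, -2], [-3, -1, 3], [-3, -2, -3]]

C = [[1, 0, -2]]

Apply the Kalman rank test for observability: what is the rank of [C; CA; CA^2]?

CA = [[5, 4, 4]]
CA^2 = [[-29, -12, -10]]
Observability matrix O = [C; CA; CA^2] = [[1, 0, -2], [5, 4, 4], [-29, -12, -10]]
det(O) = 1·(4·(-10) - 4·(-12)) - 0·(5·(-10) - 4·(-29)) + (-2)·(5·(-12) - 4·(-29)) = 1·8 - 0·66 + (-2)·56 = -104 ≠ 0, so rank(O) = 3.
rank(O) = 3 = n, so the pair (A, C) is completely observable.

3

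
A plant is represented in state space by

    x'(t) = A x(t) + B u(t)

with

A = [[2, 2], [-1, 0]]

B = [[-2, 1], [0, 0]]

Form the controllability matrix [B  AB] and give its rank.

AB = [[-4, 2], [2, -1]]
Controllability matrix C = [B  AB] = [[-2, 1, -4, 2], [0, 0, 2, -1]]
Take the 2×2 submatrix of C formed by columns 1, 3: [[-2, -4], [0, 2]]. Its determinant is (-2)·2 - (-4)·0 = -4 - 0 = -4 ≠ 0.
So rank(C) ≥ 2; since C has 2 rows, rank(C) = 2.
rank(C) = 2 = n, so the pair (A, B) is completely controllable.

2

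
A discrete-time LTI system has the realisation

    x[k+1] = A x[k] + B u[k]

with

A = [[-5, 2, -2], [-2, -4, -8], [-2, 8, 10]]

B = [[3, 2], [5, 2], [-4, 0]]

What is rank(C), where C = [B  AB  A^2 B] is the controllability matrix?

2

AB = [[3, -6], [6, -12], [-6, 12]]
A^2B = [[9, -18], [18, -36], [-18, 36]]
Controllability matrix C = [B  AB  A^2B] = [[3, 2, 3, -6, 9, -18], [5, 2, 6, -12, 18, -36], [-4, 0, -6, 12, -18, 36]]
The rows r1, r2, r3 of C are linearly dependent: -2·r1 + 2·r2 + r3 = 0 (check each entry), so rank(C) ≤ 2.
The 2×2 minor from rows 1, 2, columns 1, 2 is 3·2 - 2·5 = 6 - 10 = -4 ≠ 0, so rank(C) = 2.
rank(C) = 2 < n = 3, so the pair (A, B) is not completely controllable.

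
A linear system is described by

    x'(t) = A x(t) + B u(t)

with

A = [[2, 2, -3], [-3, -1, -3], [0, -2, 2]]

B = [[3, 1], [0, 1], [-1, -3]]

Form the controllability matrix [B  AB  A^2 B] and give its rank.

3

AB = [[9, 13], [-6, 5], [-2, -8]]
A^2B = [[12, 60], [-15, -20], [8, -26]]
Controllability matrix C = [B  AB  A^2B] = [[3, 1, 9, 13, 12, 60], [0, 1, -6, 5, -15, -20], [-1, -3, -2, -8, 8, -26]]
Take the 3×3 submatrix of C formed by columns 1, 2, 3: [[3, 1, 9], [0, 1, -6], [-1, -3, -2]]. Its determinant is 3·(1·(-2) - (-6)·(-3)) - 1·(0·(-2) - (-6)·(-1)) + 9·(0·(-3) - 1·(-1)) = 3·(-20) - 1·(-6) + 9·1 = -45 ≠ 0.
So rank(C) ≥ 3; since C has 3 rows, rank(C) = 3.
rank(C) = 3 = n, so the pair (A, B) is completely controllable.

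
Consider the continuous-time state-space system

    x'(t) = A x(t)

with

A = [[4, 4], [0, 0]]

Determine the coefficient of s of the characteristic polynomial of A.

For a 2×2 matrix, det(sI - A) = s^2 - (tr A)s + det A.
tr A = 4, det A = 0.
So p(s) = s^2 - 4s.
The coefficient of s is -4.

-4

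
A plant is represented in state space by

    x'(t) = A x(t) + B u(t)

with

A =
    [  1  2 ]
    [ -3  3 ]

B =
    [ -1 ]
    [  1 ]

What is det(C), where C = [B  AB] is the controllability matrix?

-7

AB = [[1], [6]]
Controllability matrix C = [B  AB] = [[-1, 1], [1, 6]]
det(C) = (-1)·6 - 1·1 = -6 - 1 = -7
Since det(C) ≠ 0, rank(C) = 2 and the system is completely controllable.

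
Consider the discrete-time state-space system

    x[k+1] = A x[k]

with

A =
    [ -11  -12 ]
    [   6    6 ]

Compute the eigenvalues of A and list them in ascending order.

det(zI - A) = z^2 - (tr A)z + det A, with tr A = (-11) + 6 = -5 and det A = (-11)·6 - (-12)·6 = -66 - (-72) = 6.
So p(z) = det(zI - A) = z^2 + 5z + 6.
Factor z^2 + 5z + 6: two numbers with sum -5 and product 6 are -2 and -3, so z^2 + 5z + 6 = (z + 2)(z + 3).
Hence p(z) = (z + 2) (z + 3), with roots -3, -2.

-3, -2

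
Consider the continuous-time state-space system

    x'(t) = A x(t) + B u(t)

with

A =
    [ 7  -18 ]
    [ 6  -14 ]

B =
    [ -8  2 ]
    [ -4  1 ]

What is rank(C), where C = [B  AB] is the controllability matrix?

1

AB = [[16, -4], [8, -2]]
Controllability matrix C = [B  AB] = [[-8, 2, 16, -4], [-4, 1, 8, -2]]
Every column of C is a scalar multiple of column 1 = [-8, -4] (multipliers 1, -1/4, -2, 1/2), so the columns span a one-dimensional space.
C ≠ 0, hence rank(C) = 1.
rank(C) = 1 < n = 2, so the pair (A, B) is not completely controllable.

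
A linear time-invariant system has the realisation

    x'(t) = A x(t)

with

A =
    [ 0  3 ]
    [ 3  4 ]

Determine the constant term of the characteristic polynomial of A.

-9

For a 2×2 matrix, det(sI - A) = s^2 - (tr A)s + det A.
tr A = 4, det A = -9.
So p(s) = s^2 - 4s - 9.
The constant term is -9.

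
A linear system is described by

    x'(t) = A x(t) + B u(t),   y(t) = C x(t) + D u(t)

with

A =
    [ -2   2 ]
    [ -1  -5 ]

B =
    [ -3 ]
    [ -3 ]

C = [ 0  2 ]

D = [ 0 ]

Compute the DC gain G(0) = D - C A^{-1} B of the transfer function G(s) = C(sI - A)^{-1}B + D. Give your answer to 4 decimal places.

-0.5000

G(0) = C(-A)^{-1}B + D = -C A^{-1} B + D.
det A = 12, so A^{-1} = (1/12)·adj(A) = [[-5/12, -1/6], [1/12, -1/6]]
A^{-1} B = [7/4, 1/4]^T
C A^{-1} B = 1/2
G(0) = D - C A^{-1} B = 0 - (1/2) = -1/2 ≈ -0.5000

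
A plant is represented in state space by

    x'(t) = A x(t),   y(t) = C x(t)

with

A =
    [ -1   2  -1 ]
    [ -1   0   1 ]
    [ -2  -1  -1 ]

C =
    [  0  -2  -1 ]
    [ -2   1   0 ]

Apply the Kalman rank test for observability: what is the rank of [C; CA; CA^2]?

CA = [[4, 1, -1], [1, -4, 3]]
CA^2 = [[-3, 9, -2], [-3, -1, -8]]
Observability matrix O = [C; CA; CA^2] = [[0, -2, -1], [-2, 1, 0], [4, 1, -1], [1, -4, 3], [-3, 9, -2], [-3, -1, -8]]
Take the 3×3 submatrix of O formed by rows 1, 2, 3: [[0, -2, -1], [-2, 1, 0], [4, 1, -1]]. Its determinant is 0·(1·(-1) - 0·1) - (-2)·((-2)·(-1) - 0·4) + (-1)·((-2)·1 - 1·4) = 0·(-1) - (-2)·2 + (-1)·(-6) = 10 ≠ 0.
So rank(O) ≥ 3; since O has 3 columns, rank(O) = 3.
rank(O) = 3 = n, so the pair (A, C) is completely observable.

3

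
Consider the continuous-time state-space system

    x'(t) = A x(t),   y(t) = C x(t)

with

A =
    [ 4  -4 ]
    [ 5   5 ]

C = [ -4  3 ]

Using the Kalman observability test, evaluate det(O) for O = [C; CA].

-121

CA = [[-1, 31]]
Observability matrix O = [C; CA] = [[-4, 3], [-1, 31]]
det(O) = (-4)·31 - 3·(-1) = -124 - (-3) = -121
Since det(O) ≠ 0, rank(O) = 2 and the system is completely observable.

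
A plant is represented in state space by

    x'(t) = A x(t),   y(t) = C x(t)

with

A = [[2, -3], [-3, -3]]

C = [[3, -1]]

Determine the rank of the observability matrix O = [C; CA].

2

CA = [[9, -6]]
Observability matrix O = [C; CA] = [[3, -1], [9, -6]]
det(O) = 3·(-6) - (-1)·9 = -18 - (-9) = -9 ≠ 0, so rank(O) = 2.
rank(O) = 2 = n, so the pair (A, C) is completely observable.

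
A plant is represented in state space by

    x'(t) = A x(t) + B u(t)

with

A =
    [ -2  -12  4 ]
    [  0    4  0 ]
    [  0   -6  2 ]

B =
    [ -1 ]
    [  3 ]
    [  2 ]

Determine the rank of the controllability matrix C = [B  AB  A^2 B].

AB = [[-26], [12], [-14]]
A^2B = [[-148], [48], [-100]]
Controllability matrix C = [B  AB  A^2B] = [[-1, -26, -148], [3, 12, 48], [2, -14, -100]]
The rows r1, r2, r3 of C are linearly dependent: -r1 - r2 + r3 = 0 (check each entry), so rank(C) ≤ 2.
The 2×2 minor from rows 1, 2, columns 1, 2 is (-1)·12 - (-26)·3 = -12 - (-78) = 66 ≠ 0, so rank(C) = 2.
rank(C) = 2 < n = 3, so the pair (A, B) is not completely controllable.

2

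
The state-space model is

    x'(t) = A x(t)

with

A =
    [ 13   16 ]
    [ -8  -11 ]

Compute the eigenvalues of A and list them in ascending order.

det(sI - A) = s^2 - (tr A)s + det A, with tr A = 13 + (-11) = 2 and det A = 13·(-11) - 16·(-8) = -143 - (-128) = -15.
So p(s) = det(sI - A) = s^2 - 2s - 15.
Factor s^2 - 2s - 15: two numbers with sum 2 and product -15 are 5 and -3, so s^2 - 2s - 15 = (s - 5)(s + 3).
Hence p(s) = (s - 5) (s + 3), with roots -3, 5.
At least one eigenvalue has non-negative real part, so the system is not asymptotically stable.

-3, 5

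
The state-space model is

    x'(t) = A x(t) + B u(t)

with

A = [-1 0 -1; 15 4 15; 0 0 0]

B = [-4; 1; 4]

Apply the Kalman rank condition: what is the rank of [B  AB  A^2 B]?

2

AB = [[0], [4], [0]]
A^2B = [[0], [16], [0]]
Controllability matrix C = [B  AB  A^2B] = [[-4, 0, 0], [1, 4, 16], [4, 0, 0]]
The rows r1, r2, r3 of C are linearly dependent: r1 + r3 = 0 (check each entry), so rank(C) ≤ 2.
The 2×2 minor from rows 1, 2, columns 1, 2 is (-4)·4 - 0·1 = -16 - 0 = -16 ≠ 0, so rank(C) = 2.
rank(C) = 2 < n = 3, so the pair (A, B) is not completely controllable.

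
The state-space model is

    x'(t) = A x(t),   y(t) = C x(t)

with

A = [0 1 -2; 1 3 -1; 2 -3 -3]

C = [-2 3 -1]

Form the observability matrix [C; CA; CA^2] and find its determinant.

CA = [[1, 10, 4]]
CA^2 = [[18, 19, -24]]
Observability matrix O = [C; CA; CA^2] = [[-2, 3, -1], [1, 10, 4], [18, 19, -24]]
Expanding along the first row, det(O) = (-2)·(10·(-24) - 4·19) - 3·(1·(-24) - 4·18) + (-1)·(1·19 - 10·18) = (-2)·(-316) - 3·(-96) + (-1)·(-161) = 1081
Since det(O) ≠ 0, rank(O) = 3 and the system is completely observable.

1081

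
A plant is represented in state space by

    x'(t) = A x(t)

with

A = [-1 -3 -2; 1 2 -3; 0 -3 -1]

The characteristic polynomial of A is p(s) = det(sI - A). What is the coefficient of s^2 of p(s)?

0

Expand det(sI - A) for the 3×3 matrix.
p(s) = s^3 - 9s - 14.
(Check: constant term = det(-A) = (-1)^3 det A = -14; coefficient of s^2 = -tr A = 0.)
The coefficient of s^2 is 0.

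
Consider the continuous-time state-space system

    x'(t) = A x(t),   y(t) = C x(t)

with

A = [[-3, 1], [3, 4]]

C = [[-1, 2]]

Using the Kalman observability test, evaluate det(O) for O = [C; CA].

-25

CA = [[9, 7]]
Observability matrix O = [C; CA] = [[-1, 2], [9, 7]]
det(O) = (-1)·7 - 2·9 = -7 - 18 = -25
Since det(O) ≠ 0, rank(O) = 2 and the system is completely observable.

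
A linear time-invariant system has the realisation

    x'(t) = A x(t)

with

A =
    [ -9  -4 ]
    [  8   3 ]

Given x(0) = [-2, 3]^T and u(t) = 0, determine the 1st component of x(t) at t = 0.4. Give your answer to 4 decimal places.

-0.8057

det(sI - A) = s^2 - (tr A)s + det A, with tr A = (-9) + 3 = -6 and det A = (-9)·3 - (-4)·8 = -27 - (-32) = 5.
So p(s) = det(sI - A) = s^2 + 6s + 5.
Factor s^2 + 6s + 5: two numbers with sum -6 and product 5 are -1 and -5, so s^2 + 6s + 5 = (s + 1)(s + 5).
Hence p(s) = (s + 1) (s + 5), with roots -5, -1.
The eigenvalues -5, -1 are distinct and real, so A is diagonalisable and x(t) = e^{At} x(0) = V diag(e^{λ_i t}) V^{-1} x(0), where the columns of V are the eigenvectors.
λ = -5: A - (-5)I = [[-4, -4], [8, 8]]. Row 1 gives (-4)·v1 + (-4)·v2 = 0, so take v_1 = [1, -1]^T.
λ = -1: A - (-1)I = [[-8, -4], [8, 4]]. Row 1 gives (-8)·v1 + (-4)·v2 = 0, so take v_2 = [1, -2]^T.
V = [v_1 v_2] = [[1, 1], [-1, -2]] has det V = -1, so V^{-1} = adj(V)/det V = [[2, 1], [-1, -1]].
Modal coordinates z(0) = V^{-1} x(0): 2·(-2) + 1·3 = -1; (-1)·(-2) + (-1)·3 = -1; so z(0) = [-1, -1]^T.
x_1(t) = Σ_i (v_i)_1 · z_i(0) · e^{λ_i t} (row 1 of V times the modal terms).
x_1(0.4) = 1·(-1)·e^{-5·0.4} + 1·(-1)·e^{-1·0.4} = (-1)·0.135335 + (-1)·0.670320 = -0.8057.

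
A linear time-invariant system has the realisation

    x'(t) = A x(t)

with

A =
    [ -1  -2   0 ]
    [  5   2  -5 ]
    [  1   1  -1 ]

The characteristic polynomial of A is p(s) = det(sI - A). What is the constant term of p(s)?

Expand det(sI - A) for the 3×3 matrix.
p(s) = s^3 + 12s + 3.
(Check: constant term = det(-A) = (-1)^3 det A = 3; coefficient of s^2 = -tr A = 0.)
The constant term is 3.

3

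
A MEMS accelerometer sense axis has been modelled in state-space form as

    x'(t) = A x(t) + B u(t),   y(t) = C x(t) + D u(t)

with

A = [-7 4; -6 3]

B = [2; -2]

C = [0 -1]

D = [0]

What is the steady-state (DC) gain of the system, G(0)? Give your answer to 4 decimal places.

G(0) = C(-A)^{-1}B + D = -C A^{-1} B + D.
det A = 3, so A^{-1} = (1/3)·adj(A) = [[1, -4/3], [2, -7/3]]
A^{-1} B = [14/3, 26/3]^T
C A^{-1} B = -26/3
G(0) = D - C A^{-1} B = 0 - (-26/3) = 26/3 ≈ 8.6667

8.6667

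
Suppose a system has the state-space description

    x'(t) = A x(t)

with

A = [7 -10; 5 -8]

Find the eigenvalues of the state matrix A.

-3, 2

det(sI - A) = s^2 - (tr A)s + det A, with tr A = 7 + (-8) = -1 and det A = 7·(-8) - (-10)·5 = -56 - (-50) = -6.
So p(s) = det(sI - A) = s^2 + s - 6.
Factor s^2 + s - 6: two numbers with sum -1 and product -6 are 2 and -3, so s^2 + s - 6 = (s - 2)(s + 3).
Hence p(s) = (s - 2) (s + 3), with roots -3, 2.
At least one eigenvalue has non-negative real part, so the system is not asymptotically stable.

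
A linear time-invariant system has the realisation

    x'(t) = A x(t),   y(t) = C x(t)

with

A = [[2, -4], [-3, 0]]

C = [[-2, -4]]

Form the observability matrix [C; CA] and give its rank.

2

CA = [[8, 8]]
Observability matrix O = [C; CA] = [[-2, -4], [8, 8]]
det(O) = (-2)·8 - (-4)·8 = -16 - (-32) = 16 ≠ 0, so rank(O) = 2.
rank(O) = 2 = n, so the pair (A, C) is completely observable.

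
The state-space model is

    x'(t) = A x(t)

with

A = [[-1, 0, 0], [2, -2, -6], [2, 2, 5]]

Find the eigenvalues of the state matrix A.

-1, 1, 2

det(sI - A) = s^3 - (tr A)s^2 + (M11 + M22 + M33)s - det A, where Mii is the 2×2 principal minor of A obtained by deleting row i and column i.
tr A = (-1) + (-2) + 5 = 2; M11 = (-2)·5 - (-6)·2 = -10 - (-12) = 2; M22 = (-1)·5 - 0·2 = -5 - 0 = -5; M33 = (-1)·(-2) - 0·2 = 2 - 0 = 2; sum of minors = -1.
det A = (-1)·((-2)·5 - (-6)·2) - 0·(2·5 - (-6)·2) + 0·(2·2 - (-2)·2) = (-1)·2 - 0·22 + 0·8 = -2.
So p(s) = det(sI - A) = s^3 - 2s^2 - s + 2.
Rational-root test: any integer root divides 2. Testing small divisors, s = -1 works: p(-1) = -1 + (-2) + 1 + 2 = 0, so (s + 1) is a factor.
Dividing, p(s) = (s + 1)(s^2 - 3s + 2).
Factor s^2 - 3s + 2: two numbers with sum 3 and product 2 are 2 and 1, so s^2 - 3s + 2 = (s - 2)(s - 1).
Hence p(s) = (s - 2) (s - 1) (s + 1), with roots -1, 1, 2.
At least one eigenvalue has non-negative real part, so the system is not asymptotically stable.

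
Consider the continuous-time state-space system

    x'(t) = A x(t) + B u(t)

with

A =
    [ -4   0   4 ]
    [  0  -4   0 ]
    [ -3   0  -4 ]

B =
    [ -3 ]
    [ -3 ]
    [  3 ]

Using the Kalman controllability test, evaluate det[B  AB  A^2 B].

-2268

AB = [[24], [12], [-3]]
A^2B = [[-108], [-48], [-60]]
Controllability matrix C = [B  AB  A^2B] = [[-3, 24, -108], [-3, 12, -48], [3, -3, -60]]
Expanding along the first row, det(C) = (-3)·(12·(-60) - (-48)·(-3)) - 24·((-3)·(-60) - (-48)·3) + (-108)·((-3)·(-3) - 12·3) = (-3)·(-864) - 24·324 + (-108)·(-27) = -2268
Since det(C) ≠ 0, rank(C) = 3 and the system is completely controllable.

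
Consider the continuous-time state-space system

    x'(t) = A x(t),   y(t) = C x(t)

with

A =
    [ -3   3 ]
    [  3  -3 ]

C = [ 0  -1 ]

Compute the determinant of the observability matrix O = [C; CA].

CA = [[-3, 3]]
Observability matrix O = [C; CA] = [[0, -1], [-3, 3]]
det(O) = 0·3 - (-1)·(-3) = 0 - 3 = -3
Since det(O) ≠ 0, rank(O) = 2 and the system is completely observable.

-3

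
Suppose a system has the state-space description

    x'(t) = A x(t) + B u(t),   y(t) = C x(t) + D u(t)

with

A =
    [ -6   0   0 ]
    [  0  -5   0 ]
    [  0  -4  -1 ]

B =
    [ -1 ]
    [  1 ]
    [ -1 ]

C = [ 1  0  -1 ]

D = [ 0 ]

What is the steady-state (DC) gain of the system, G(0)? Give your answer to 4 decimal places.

G(0) = C(-A)^{-1}B + D = -C A^{-1} B + D.
det A = -30, so A^{-1} = (1/-30)·adj(A) = [[-1/6, 0, 0], [0, -1/5, 0], [0, 4/5, -1]]
A^{-1} B = [1/6, -1/5, 9/5]^T
C A^{-1} B = -49/30
G(0) = D - C A^{-1} B = 0 - (-49/30) = 49/30 ≈ 1.6333

1.6333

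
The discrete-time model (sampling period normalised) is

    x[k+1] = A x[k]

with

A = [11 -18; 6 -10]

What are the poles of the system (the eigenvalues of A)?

-1, 2

det(zI - A) = z^2 - (tr A)z + det A, with tr A = 11 + (-10) = 1 and det A = 11·(-10) - (-18)·6 = -110 - (-108) = -2.
So p(z) = det(zI - A) = z^2 - z - 2.
Factor z^2 - z - 2: two numbers with sum 1 and product -2 are 2 and -1, so z^2 - z - 2 = (z - 2)(z + 1).
Hence p(z) = (z - 2) (z + 1), with roots -1, 2.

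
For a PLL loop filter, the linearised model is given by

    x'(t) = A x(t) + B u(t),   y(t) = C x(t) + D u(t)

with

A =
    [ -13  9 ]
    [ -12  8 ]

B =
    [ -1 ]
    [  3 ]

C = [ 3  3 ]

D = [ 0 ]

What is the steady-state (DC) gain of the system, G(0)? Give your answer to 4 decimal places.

64.5000

G(0) = C(-A)^{-1}B + D = -C A^{-1} B + D.
det A = 4, so A^{-1} = (1/4)·adj(A) = [[2, -9/4], [3, -13/4]]
A^{-1} B = [-35/4, -51/4]^T
C A^{-1} B = -129/2
G(0) = D - C A^{-1} B = 0 - (-129/2) = 129/2 ≈ 64.5000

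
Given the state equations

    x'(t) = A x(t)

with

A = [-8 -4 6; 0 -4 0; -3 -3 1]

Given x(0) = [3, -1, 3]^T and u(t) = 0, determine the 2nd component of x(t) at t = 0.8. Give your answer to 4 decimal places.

det(sI - A) = s^3 - (tr A)s^2 + (M11 + M22 + M33)s - det A, where Mii is the 2×2 principal minor of A obtained by deleting row i and column i.
tr A = (-8) + (-4) + 1 = -11; M11 = (-4)·1 - 0·(-3) = -4 - 0 = -4; M22 = (-8)·1 - 6·(-3) = -8 - (-18) = 10; M33 = (-8)·(-4) - (-4)·0 = 32 - 0 = 32; sum of minors = 38.
det A = (-8)·((-4)·1 - 0·(-3)) - (-4)·(0·1 - 0·(-3)) + 6·(0·(-3) - (-4)·(-3)) = (-8)·(-4) - (-4)·0 + 6·(-12) = -40.
So p(s) = det(sI - A) = s^3 + 11s^2 + 38s + 40.
Rational-root test: any integer root divides 40. Testing small divisors, s = -2 works: p(-2) = -8 + 44 + (-76) + 40 = 0, so (s + 2) is a factor.
Dividing, p(s) = (s + 2)(s^2 + 9s + 20).
Factor s^2 + 9s + 20: two numbers with sum -9 and product 20 are -4 and -5, so s^2 + 9s + 20 = (s + 4)(s + 5).
Hence p(s) = (s + 2) (s + 4) (s + 5), with roots -5, -4, -2.
The eigenvalues -5, -4, -2 are distinct and real, so A is diagonalisable and x(t) = e^{At} x(0) = V diag(e^{λ_i t}) V^{-1} x(0), where the columns of V are the eigenvectors.
λ = -5: A - (-5)I = [[-3, -4, 6], [0, 1, 0], [-3, -3, 6]]. v must be orthogonal to every row; (row 1) × (row 2) = [-6, 0, -3], so take v_1 = [-2, 0, -1]^T.
λ = -4: A - (-4)I = [[-4, -4, 6], [0, 0, 0], [-3, -3, 5]]. v must be orthogonal to every row; (row 1) × (row 3) = [-2, 2, 0], so take v_2 = [-1, 1, 0]^T.
λ = -2: A - (-2)I = [[-6, -4, 6], [0, -2, 0], [-3, -3, 3]]. v must be orthogonal to every row; (row 1) × (row 2) = [12, 0, 12], so take v_3 = [1, 0, 1]^T.
V = [v_1 v_2 v_3] = [[-2, -1, 1], [0, 1, 0], [-1, 0, 1]] has det V = -1, so V^{-1} = adj(V)/det V = [[-1, -1, 1], [0, 1, 0], [-1, -1, 2]].
Modal coordinates z(0) = V^{-1} x(0): (-1)·3 + (-1)·(-1) + 1·3 = 1; 0·3 + 1·(-1) + 0·3 = -1; (-1)·3 + (-1)·(-1) + 2·3 = 4; so z(0) = [1, -1, 4]^T.
x_2(t) = Σ_i (v_i)_2 · z_i(0) · e^{λ_i t} (row 2 of V times the modal terms).
x_2(0.8) = 0·1·e^{-5·0.8} + 1·(-1)·e^{-4·0.8} + 0·4·e^{-2·0.8} = 0·0.018316 + (-1)·0.040762 + 0·0.201897 = -0.0408.

-0.0408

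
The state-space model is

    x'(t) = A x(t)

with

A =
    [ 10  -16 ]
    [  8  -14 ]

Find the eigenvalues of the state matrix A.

det(sI - A) = s^2 - (tr A)s + det A, with tr A = 10 + (-14) = -4 and det A = 10·(-14) - (-16)·8 = -140 - (-128) = -12.
So p(s) = det(sI - A) = s^2 + 4s - 12.
Factor s^2 + 4s - 12: two numbers with sum -4 and product -12 are 2 and -6, so s^2 + 4s - 12 = (s - 2)(s + 6).
Hence p(s) = (s - 2) (s + 6), with roots -6, 2.
At least one eigenvalue has non-negative real part, so the system is not asymptotically stable.

-6, 2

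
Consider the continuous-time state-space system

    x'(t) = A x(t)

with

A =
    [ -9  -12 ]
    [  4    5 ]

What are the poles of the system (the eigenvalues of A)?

det(sI - A) = s^2 - (tr A)s + det A, with tr A = (-9) + 5 = -4 and det A = (-9)·5 - (-12)·4 = -45 - (-48) = 3.
So p(s) = det(sI - A) = s^2 + 4s + 3.
Factor s^2 + 4s + 3: two numbers with sum -4 and product 3 are -1 and -3, so s^2 + 4s + 3 = (s + 1)(s + 3).
Hence p(s) = (s + 1) (s + 3), with roots -3, -1.
All eigenvalues have negative real part, so the system is asymptotically stable.

-3, -1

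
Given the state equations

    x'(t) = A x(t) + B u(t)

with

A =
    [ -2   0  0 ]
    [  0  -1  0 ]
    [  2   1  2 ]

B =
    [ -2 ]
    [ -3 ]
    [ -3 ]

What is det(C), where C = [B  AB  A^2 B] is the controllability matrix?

-360

AB = [[4], [3], [-13]]
A^2B = [[-8], [-3], [-15]]
Controllability matrix C = [B  AB  A^2B] = [[-2, 4, -8], [-3, 3, -3], [-3, -13, -15]]
Expanding along the first row, det(C) = (-2)·(3·(-15) - (-3)·(-13)) - 4·((-3)·(-15) - (-3)·(-3)) + (-8)·((-3)·(-13) - 3·(-3)) = (-2)·(-84) - 4·36 + (-8)·48 = -360
Since det(C) ≠ 0, rank(C) = 3 and the system is completely controllable.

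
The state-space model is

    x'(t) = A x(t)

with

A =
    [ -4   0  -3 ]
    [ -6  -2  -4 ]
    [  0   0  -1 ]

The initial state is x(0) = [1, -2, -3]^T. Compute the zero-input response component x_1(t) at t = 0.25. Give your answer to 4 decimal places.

1.6006

det(sI - A) = s^3 - (tr A)s^2 + (M11 + M22 + M33)s - det A, where Mii is the 2×2 principal minor of A obtained by deleting row i and column i.
tr A = (-4) + (-2) + (-1) = -7; M11 = (-2)·(-1) - (-4)·0 = 2 - 0 = 2; M22 = (-4)·(-1) - (-3)·0 = 4 - 0 = 4; M33 = (-4)·(-2) - 0·(-6) = 8 - 0 = 8; sum of minors = 14.
det A = (-4)·((-2)·(-1) - (-4)·0) - 0·((-6)·(-1) - (-4)·0) + (-3)·((-6)·0 - (-2)·0) = (-4)·2 - 0·6 + (-3)·0 = -8.
So p(s) = det(sI - A) = s^3 + 7s^2 + 14s + 8.
Rational-root test: any integer root divides 8. Testing small divisors, s = -1 works: p(-1) = -1 + 7 + (-14) + 8 = 0, so (s + 1) is a factor.
Dividing, p(s) = (s + 1)(s^2 + 6s + 8).
Factor s^2 + 6s + 8: two numbers with sum -6 and product 8 are -2 and -4, so s^2 + 6s + 8 = (s + 2)(s + 4).
Hence p(s) = (s + 1) (s + 2) (s + 4), with roots -4, -2, -1.
The eigenvalues -4, -2, -1 are distinct and real, so A is diagonalisable and x(t) = e^{At} x(0) = V diag(e^{λ_i t}) V^{-1} x(0), where the columns of V are the eigenvectors.
λ = -4: A - (-4)I = [[0, 0, -3], [-6, 2, -4], [0, 0, 3]]. v must be orthogonal to every row; (row 1) × (row 2) = [6, 18, 0], so take v_1 = [-1, -3, 0]^T.
λ = -2: A - (-2)I = [[-2, 0, -3], [-6, 0, -4], [0, 0, 1]]. v must be orthogonal to every row; (row 1) × (row 2) = [0, 10, 0], so take v_2 = [0, -1, 0]^T.
λ = -1: A - (-1)I = [[-3, 0, -3], [-6, -1, -4], [0, 0, 0]]. v must be orthogonal to every row; (row 1) × (row 2) = [-3, 6, 3], so take v_3 = [-1, 2, 1]^T.
V = [v_1 v_2 v_3] = [[-1, 0, -1], [-3, -1, 2], [0, 0, 1]] has det V = 1, so V^{-1} = adj(V)/det V = [[-1, 0, -1], [3, -1, 5], [0, 0, 1]].
Modal coordinates z(0) = V^{-1} x(0): (-1)·1 + 0·(-2) + (-1)·(-3) = 2; 3·1 + (-1)·(-2) + 5·(-3) = -10; 0·1 + 0·(-2) + 1·(-3) = -3; so z(0) = [2, -10, -3]^T.
x_1(t) = Σ_i (v_i)_1 · z_i(0) · e^{λ_i t} (row 1 of V times the modal terms).
x_1(0.25) = (-1)·2·e^{-4·0.25} + 0·(-10)·e^{-2·0.25} + (-1)·(-3)·e^{-1·0.25} = (-2)·0.367879 + 0·0.606531 + 3·0.778801 = 1.6006.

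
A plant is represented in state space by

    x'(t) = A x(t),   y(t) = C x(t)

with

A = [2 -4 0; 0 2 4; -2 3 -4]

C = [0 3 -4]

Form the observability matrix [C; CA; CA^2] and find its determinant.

CA = [[8, -6, 28]]
CA^2 = [[-40, 40, -136]]
Observability matrix O = [C; CA; CA^2] = [[0, 3, -4], [8, -6, 28], [-40, 40, -136]]
Expanding along the first row, det(O) = 0·((-6)·(-136) - 28·40) - 3·(8·(-136) - 28·(-40)) + (-4)·(8·40 - (-6)·(-40)) = 0·(-304) - 3·32 + (-4)·80 = -416
Since det(O) ≠ 0, rank(O) = 3 and the system is completely observable.

-416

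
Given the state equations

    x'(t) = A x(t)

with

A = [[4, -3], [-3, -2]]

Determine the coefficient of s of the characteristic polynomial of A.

For a 2×2 matrix, det(sI - A) = s^2 - (tr A)s + det A.
tr A = 2, det A = -17.
So p(s) = s^2 - 2s - 17.
The coefficient of s is -2.

-2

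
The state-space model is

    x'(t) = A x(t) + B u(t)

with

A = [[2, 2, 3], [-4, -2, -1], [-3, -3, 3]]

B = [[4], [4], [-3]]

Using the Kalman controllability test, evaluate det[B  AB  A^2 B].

AB = [[7], [-21], [-33]]
A^2B = [[-127], [47], [-57]]
Controllability matrix C = [B  AB  A^2B] = [[4, 7, -127], [4, -21, 47], [-3, -33, -57]]
Expanding along the first row, det(C) = 4·((-21)·(-57) - 47·(-33)) - 7·(4·(-57) - 47·(-3)) + (-127)·(4·(-33) - (-21)·(-3)) = 4·2748 - 7·(-87) + (-127)·(-195) = 36366
Since det(C) ≠ 0, rank(C) = 3 and the system is completely controllable.

36366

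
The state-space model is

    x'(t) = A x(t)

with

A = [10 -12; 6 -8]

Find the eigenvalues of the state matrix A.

-2, 4

det(sI - A) = s^2 - (tr A)s + det A, with tr A = 10 + (-8) = 2 and det A = 10·(-8) - (-12)·6 = -80 - (-72) = -8.
So p(s) = det(sI - A) = s^2 - 2s - 8.
Factor s^2 - 2s - 8: two numbers with sum 2 and product -8 are 4 and -2, so s^2 - 2s - 8 = (s - 4)(s + 2).
Hence p(s) = (s - 4) (s + 2), with roots -2, 4.
At least one eigenvalue has non-negative real part, so the system is not asymptotically stable.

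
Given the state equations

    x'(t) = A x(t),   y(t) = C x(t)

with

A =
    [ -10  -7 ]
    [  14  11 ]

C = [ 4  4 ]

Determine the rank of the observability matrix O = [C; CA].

1

CA = [[16, 16]]
Observability matrix O = [C; CA] = [[4, 4], [16, 16]]
Every row of O is a scalar multiple of row 1 = [4, 4] (multipliers 1, 4), so the rows span a one-dimensional space.
O ≠ 0, hence rank(O) = 1.
rank(O) = 1 < n = 2, so the pair (A, C) is not completely observable.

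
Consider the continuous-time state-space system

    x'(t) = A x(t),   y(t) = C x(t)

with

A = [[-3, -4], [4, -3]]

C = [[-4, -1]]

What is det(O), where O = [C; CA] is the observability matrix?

-68

CA = [[8, 19]]
Observability matrix O = [C; CA] = [[-4, -1], [8, 19]]
det(O) = (-4)·19 - (-1)·8 = -76 - (-8) = -68
Since det(O) ≠ 0, rank(O) = 2 and the system is completely observable.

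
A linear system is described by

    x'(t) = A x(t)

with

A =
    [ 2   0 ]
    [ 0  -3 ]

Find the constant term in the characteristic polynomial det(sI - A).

-6

For a 2×2 matrix, det(sI - A) = s^2 - (tr A)s + det A.
tr A = -1, det A = -6.
So p(s) = s^2 + s - 6.
The constant term is -6.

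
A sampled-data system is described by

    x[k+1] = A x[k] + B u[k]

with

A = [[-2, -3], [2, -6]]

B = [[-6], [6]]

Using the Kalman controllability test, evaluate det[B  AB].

324

AB = [[-6], [-48]]
Controllability matrix C = [B  AB] = [[-6, -6], [6, -48]]
det(C) = (-6)·(-48) - (-6)·6 = 288 - (-36) = 324
Since det(C) ≠ 0, rank(C) = 2 and the system is completely controllable.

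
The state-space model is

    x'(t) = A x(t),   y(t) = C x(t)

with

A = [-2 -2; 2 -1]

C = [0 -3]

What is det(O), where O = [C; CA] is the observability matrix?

CA = [[-6, 3]]
Observability matrix O = [C; CA] = [[0, -3], [-6, 3]]
det(O) = 0·3 - (-3)·(-6) = 0 - 18 = -18
Since det(O) ≠ 0, rank(O) = 2 and the system is completely observable.

-18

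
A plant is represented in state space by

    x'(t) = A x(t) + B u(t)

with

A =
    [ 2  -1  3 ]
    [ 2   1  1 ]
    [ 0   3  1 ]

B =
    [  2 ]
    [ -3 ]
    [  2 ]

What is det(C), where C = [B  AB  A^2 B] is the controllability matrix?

1000

AB = [[13], [3], [-7]]
A^2B = [[2], [22], [2]]
Controllability matrix C = [B  AB  A^2B] = [[2, 13, 2], [-3, 3, 22], [2, -7, 2]]
Expanding along the first row, det(C) = 2·(3·2 - 22·(-7)) - 13·((-3)·2 - 22·2) + 2·((-3)·(-7) - 3·2) = 2·160 - 13·(-50) + 2·15 = 1000
Since det(C) ≠ 0, rank(C) = 3 and the system is completely controllable.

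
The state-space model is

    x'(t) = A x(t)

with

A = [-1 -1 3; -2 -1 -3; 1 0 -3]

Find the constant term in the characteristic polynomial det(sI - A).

-9

Expand det(sI - A) for the 3×3 matrix.
p(s) = s^3 + 5s^2 + 2s - 9.
(Check: constant term = det(-A) = (-1)^3 det A = -9; coefficient of s^2 = -tr A = 5.)
The constant term is -9.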